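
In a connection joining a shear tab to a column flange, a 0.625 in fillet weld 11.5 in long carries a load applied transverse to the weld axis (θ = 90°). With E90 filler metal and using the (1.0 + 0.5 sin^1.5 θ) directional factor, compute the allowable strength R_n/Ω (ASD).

E90XX → F_EXX = 90 ksi.
t_e = 0.707 × 0.625 = 0.4419 in; A_we = 0.4419 × 11.5 = 5.082 in².
Directional factor: 1.0 + 0.5 sin^1.5(90°) = 1.5.
F_nw = 0.6 × 90 × 1.5 = 81 ksi.
R_n/Ω = (81 × 5.082) / 2.0 = 205.8 kips.

R_n/Ω ≈ 206 kips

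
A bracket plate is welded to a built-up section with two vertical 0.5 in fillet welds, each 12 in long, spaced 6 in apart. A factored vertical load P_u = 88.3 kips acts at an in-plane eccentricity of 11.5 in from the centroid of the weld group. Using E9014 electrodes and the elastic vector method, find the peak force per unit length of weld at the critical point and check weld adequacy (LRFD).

f_max ≈ 15.5 kip/in; NOT adequate

E90XX → F_EXX = 90 ksi.
Total weld length L_w = 24 in. Treat welds as unit-width lines.
Polar moment about centroid: J = 2[d³/12 + d(b/2)²] = 2[12³/12 + 12×3²] = 504 in³.
Direct shear f_v = P/L_w = 88.3 / 24 = 3.679 kip/in (vertical).
Torsion M = P·e = 88.3 × 11.5 = 1015.4 kip·in.
Critical point at (x, y) = (3, 6) from centroid. f_tx = M·y/J = 12.09 kip/in; f_ty = M·x/J = 6.044 kip/in.
Resultant f_max = √[f_tx² + (f_v + f_ty)²] = √[12.09² + (3.679 + 6.044)²] = 15.51 kip/in.
Capacity per unit length: φr_n = 0.75 × 0.6 × 90 × (0.707 × 0.5) = 14.32 kip/in.
15.51 > 14.32 → NOT adequate.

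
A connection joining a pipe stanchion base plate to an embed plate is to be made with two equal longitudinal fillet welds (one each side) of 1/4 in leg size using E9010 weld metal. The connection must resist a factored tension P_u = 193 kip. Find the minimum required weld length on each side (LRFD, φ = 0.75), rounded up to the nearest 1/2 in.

E90XX → F_EXX = 90 ksi.
Throat t_e = 0.707 × 0.25 = 0.1767 in.
φr_n = 0.75 × 0.6 × 90 × 0.1767 = 7.158 kip/in.
L_req = P_u / φr_n = 193 / 7.158 = 26.96 in total.
Per side: 26.96 / 2 = 13.48 in.
Round up → use L = 13.5 in on each side.

L = 13.5 in on each side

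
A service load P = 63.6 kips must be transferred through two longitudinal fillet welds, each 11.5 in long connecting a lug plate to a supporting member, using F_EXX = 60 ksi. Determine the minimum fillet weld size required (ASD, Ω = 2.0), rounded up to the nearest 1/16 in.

Total weld length L = 23 in.
Required throat t_e = P × Ω / (0.6 F_EXX × L) = 63.6 × 2.0 / (0.6 × 60 × 23) = 0.1536 in.
Required leg w = t_e / 0.707 = 0.2173 in → use 1/4 in.

w = 1/4 in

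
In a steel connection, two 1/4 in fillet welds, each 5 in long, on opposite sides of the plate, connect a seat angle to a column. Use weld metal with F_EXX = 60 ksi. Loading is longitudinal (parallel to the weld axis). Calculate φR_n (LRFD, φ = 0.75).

φR_n ≈ 47.7 kips

Effective throat t_e = 0.707 × 0.25 = 0.1767 in.
Total length L = 10 in; A_we = 0.1767 × 10 = 1.767 in².
F_nw = 0.6 F_EXX = 0.6 × 60 = 36 ksi.
φR_n = 0.75 × 36 × 1.767 = 47.72 kips.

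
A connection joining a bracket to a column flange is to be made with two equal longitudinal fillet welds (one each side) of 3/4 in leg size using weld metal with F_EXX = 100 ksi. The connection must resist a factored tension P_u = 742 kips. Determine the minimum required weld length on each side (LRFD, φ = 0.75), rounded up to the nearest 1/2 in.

Throat t_e = 0.707 × 0.75 = 0.5302 in.
φr_n = 0.75 × 0.6 × 100 × 0.5302 = 23.86 kips/in.
L_req = P_u / φr_n = 742 / 23.86 = 31.1 in total.
Per side: 31.1 / 2 = 15.55 in.
Round up → use L = 16 in on each side.

L = 16 in on each side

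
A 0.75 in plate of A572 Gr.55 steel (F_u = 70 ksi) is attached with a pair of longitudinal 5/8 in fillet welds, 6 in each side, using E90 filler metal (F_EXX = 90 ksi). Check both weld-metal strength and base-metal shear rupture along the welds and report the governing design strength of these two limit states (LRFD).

t_e = 0.707 × 0.625 = 0.4419 in; L = 12 in.
Weld metal: φR_n = 0.75 × 0.6 × 90 × 0.4419 × 12 = 214.8 kips.
Base metal (shear rupture): φR_n = 0.75 × 0.6 × 70 × 0.75 × 12 = 283.5 kips.
Governing: weld metal.

φR_n ≈ 215 kips (weld metal governs)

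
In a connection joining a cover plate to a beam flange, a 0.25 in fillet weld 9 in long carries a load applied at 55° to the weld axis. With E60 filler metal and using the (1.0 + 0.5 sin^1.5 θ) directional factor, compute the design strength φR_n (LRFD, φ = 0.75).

E60XX → F_EXX = 60 ksi.
t_e = 0.707 × 0.25 = 0.1767 in; A_we = 0.1767 × 9 = 1.591 in².
Directional factor: 1.0 + 0.5 sin^1.5(55°) = 1.371.
F_nw = 0.6 × 60 × 1.371 = 49.35 ksi.
φR_n = 0.75 × 49.35 × 1.591 = 58.87 kip.

φR_n ≈ 58.9 kip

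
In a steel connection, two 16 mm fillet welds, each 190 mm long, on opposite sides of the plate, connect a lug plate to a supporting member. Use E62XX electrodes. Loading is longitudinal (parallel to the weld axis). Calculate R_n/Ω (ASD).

R_n/Ω ≈ 800 kN

E62XX → F_EXX = 620 MPa.
Effective throat t_e = 0.707 × 16 = 11.31 mm.
Total length L = 380 mm; A_we = 11.31 × 380 = 4299 mm².
F_nw = 0.6 F_EXX = 0.6 × 620 = 372 MPa.
R_n = 372 × 4299 × 10⁻³ = 1599 kN; R_n/Ω = 1599/2.0 = 799.5 kN.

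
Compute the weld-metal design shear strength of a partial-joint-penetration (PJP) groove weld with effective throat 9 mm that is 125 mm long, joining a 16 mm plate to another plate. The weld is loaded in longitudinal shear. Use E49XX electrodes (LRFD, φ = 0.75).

φR_n ≈ 248 kN

E49XX → F_EXX = 490 MPa.
Effective throat (given) t_e = 9 mm.
A_we = 9 × 125 = 1125 mm².
F_nw = 0.6 F_EXX = 294 MPa.
φR_n = 0.75 × 294 × 1125 × 10⁻³ = 248.1 kN.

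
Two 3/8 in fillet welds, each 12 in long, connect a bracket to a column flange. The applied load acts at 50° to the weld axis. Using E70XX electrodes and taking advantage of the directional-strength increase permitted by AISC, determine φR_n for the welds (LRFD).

E70XX → F_EXX = 70 ksi.
t_e = 0.707 × 0.375 = 0.2651 in; A_we = 0.2651 × 24 = 6.363 in².
Directional factor: 1.0 + 0.5 sin^1.5(50°) = 1.335.
F_nw = 0.6 × 70 × 1.335 = 56.08 ksi.
φR_n = 0.75 × 56.08 × 6.363 = 267.6 kips.

φR_n ≈ 268 kips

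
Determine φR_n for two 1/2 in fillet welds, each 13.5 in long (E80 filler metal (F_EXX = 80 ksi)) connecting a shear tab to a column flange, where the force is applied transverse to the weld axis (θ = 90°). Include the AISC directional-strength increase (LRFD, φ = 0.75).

t_e = 0.707 × 0.5 = 0.3535 in; A_we = 0.3535 × 27 = 9.544 in².
Directional factor: 1.0 + 0.5 sin^1.5(90°) = 1.5.
F_nw = 0.6 × 80 × 1.5 = 72 ksi.
φR_n = 0.75 × 72 × 9.544 = 515.4 kips.

φR_n ≈ 515 kips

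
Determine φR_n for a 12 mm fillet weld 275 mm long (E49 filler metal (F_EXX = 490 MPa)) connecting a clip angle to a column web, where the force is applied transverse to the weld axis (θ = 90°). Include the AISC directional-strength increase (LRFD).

φR_n ≈ 772 kN

t_e = 0.707 × 12 = 8.484 mm; A_we = 8.484 × 275 = 2333 mm².
Directional factor: 1.0 + 0.5 sin^1.5(90°) = 1.5.
F_nw = 0.6 × 490 × 1.5 = 441 MPa.
φR_n = 0.75 × 441 × 2333 × 10⁻³ = 771.7 kN.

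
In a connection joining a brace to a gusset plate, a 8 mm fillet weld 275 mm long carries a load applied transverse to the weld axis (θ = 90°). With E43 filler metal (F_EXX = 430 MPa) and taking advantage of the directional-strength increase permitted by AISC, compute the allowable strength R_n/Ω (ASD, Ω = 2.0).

R_n/Ω ≈ 301 kN

t_e = 0.707 × 8 = 5.656 mm; A_we = 5.656 × 275 = 1555 mm².
Directional factor: 1.0 + 0.5 sin^1.5(90°) = 1.5.
F_nw = 0.6 × 430 × 1.5 = 387 MPa.
R_n/Ω = (387 × 1555) / 2.0 × 10⁻³ = 301 kN.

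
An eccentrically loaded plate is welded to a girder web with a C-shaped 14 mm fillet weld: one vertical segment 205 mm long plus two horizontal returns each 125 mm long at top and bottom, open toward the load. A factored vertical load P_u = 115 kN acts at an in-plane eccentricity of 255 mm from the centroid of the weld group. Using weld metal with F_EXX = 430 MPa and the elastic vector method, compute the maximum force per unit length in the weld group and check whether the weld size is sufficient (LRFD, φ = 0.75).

f_max ≈ 1160 N/mm; adequate

Total weld length L_w = 455 mm. Treat welds as unit-width lines.
Centroid: x̄ = 2×125×62.5 / 455 = 34.34 mm from the vertical weld.
Polar moment about centroid: J = I_x + I_y = [205³/12 + 2×125×102.5²] + [205×34.34² + 2(125³/12 + 125×28.16²)] = 4110000 mm³.
Direct shear f_v = P/L_w = 115×10³ / 455 = 252.7 N/mm (vertical).
Torsion M = P·e = 115×10³ × 255 = 29325000 N·mm.
Critical point at (x, y) = (90.66, 102.5) from centroid. f_tx = M·y/J = 731.3 N/mm; f_ty = M·x/J = 646.9 N/mm.
Resultant f_max = √[f_tx² + (f_v + f_ty)²] = √[731.3² + (252.7 + 646.9)²] = 1159 N/mm.
Capacity per unit length: φr_n = 0.75 × 0.6 × 430 × (0.707 × 14) = 1915 N/mm.
1159 ≤ 1915 → adequate.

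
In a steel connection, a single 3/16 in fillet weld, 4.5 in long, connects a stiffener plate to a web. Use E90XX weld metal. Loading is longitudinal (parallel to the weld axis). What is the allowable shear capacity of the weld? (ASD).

R_n/Ω ≈ 16.1 kip

E90XX → F_EXX = 90 ksi.
Effective throat t_e = 0.707 × 0.1875 = 0.1326 in.
Total length L = 4.5 in; A_we = 0.1326 × 4.5 = 0.5965 in².
F_nw = 0.6 F_EXX = 0.6 × 90 = 54 ksi.
R_n = 54 × 0.5965 = 32.21 kip; R_n/Ω = 32.21/2.0 = 16.11 kip.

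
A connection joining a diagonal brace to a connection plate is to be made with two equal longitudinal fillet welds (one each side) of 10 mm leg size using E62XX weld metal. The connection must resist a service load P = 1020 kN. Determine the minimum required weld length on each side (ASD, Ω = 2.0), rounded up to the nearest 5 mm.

E62XX → F_EXX = 620 MPa.
Throat t_e = 0.707 × 10 = 7.07 mm.
r_n/Ω = (0.6 × 620 × 7.07) / 2.0 = 1315 N/mm = 1.315 kN/mm.
L_req = P / (r_n/Ω) = 1020 / 1.315 = 775.7 mm total.
Per side: 775.7 / 2 = 387.8 mm.
Round up → use L = 390 mm on each side.

L = 390 mm on each side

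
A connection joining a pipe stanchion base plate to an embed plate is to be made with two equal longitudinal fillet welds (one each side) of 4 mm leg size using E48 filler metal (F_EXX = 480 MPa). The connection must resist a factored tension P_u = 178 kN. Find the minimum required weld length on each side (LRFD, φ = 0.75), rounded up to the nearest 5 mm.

L = 150 mm on each side

Throat t_e = 0.707 × 4 = 2.828 mm.
φr_n = 0.75 × 0.6 × 480 × 2.828 × 10⁻³ = 0.6108 kN/mm.
L_req = P_u / φr_n = 178 / 0.6108 = 291.4 mm total.
Per side: 291.4 / 2 = 145.7 mm.
Round up → use L = 150 mm on each side.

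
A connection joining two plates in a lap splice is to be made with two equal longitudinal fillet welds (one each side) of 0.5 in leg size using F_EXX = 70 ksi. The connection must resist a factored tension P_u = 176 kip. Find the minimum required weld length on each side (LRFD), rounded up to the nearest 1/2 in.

Throat t_e = 0.707 × 0.5 = 0.3535 in.
φr_n = 0.75 × 0.6 × 70 × 0.3535 = 11.14 kip/in.
L_req = P_u / φr_n = 176 / 11.14 = 15.81 in total.
Per side: 15.81 / 2 = 7.903 in.
Round up → use L = 8 in on each side.

L = 8 in on each side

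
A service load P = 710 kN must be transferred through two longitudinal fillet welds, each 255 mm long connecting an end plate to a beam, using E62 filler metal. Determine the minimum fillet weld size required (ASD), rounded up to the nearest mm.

w = 11 mm

E62XX → F_EXX = 620 MPa.
Total weld length L = 510 mm.
Required throat t_e = P × Ω / (0.6 F_EXX × L) = 710 × 2.0 / (0.6 × 620 × 510 × 10⁻³) = 7.485 mm.
Required leg w = t_e / 0.707 = 10.59 mm → use 11 mm.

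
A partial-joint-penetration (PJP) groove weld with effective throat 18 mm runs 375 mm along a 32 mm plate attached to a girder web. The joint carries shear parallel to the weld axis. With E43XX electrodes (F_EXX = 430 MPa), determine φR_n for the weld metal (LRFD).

φR_n ≈ 1310 kN

Effective throat (given) t_e = 18 mm.
A_we = 18 × 375 = 6750 mm².
F_nw = 0.6 F_EXX = 258 MPa.
φR_n = 0.75 × 258 × 6750 × 10⁻³ = 1306 kN.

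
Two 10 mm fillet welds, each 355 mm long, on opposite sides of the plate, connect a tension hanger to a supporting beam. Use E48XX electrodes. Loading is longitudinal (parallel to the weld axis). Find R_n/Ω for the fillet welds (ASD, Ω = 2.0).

R_n/Ω ≈ 723 kN

E48XX → F_EXX = 480 MPa.
Effective throat t_e = 0.707 × 10 = 7.07 mm.
Total length L = 710 mm; A_we = 7.07 × 710 = 5020 mm².
F_nw = 0.6 F_EXX = 0.6 × 480 = 288 MPa.
R_n = 288 × 5020 × 10⁻³ = 1446 kN; R_n/Ω = 1446/2.0 = 722.8 kN.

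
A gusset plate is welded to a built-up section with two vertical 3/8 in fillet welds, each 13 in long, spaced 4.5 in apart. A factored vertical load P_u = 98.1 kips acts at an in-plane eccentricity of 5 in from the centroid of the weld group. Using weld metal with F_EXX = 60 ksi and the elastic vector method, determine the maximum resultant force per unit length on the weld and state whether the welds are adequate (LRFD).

f_max ≈ 8.77 kip/in; NOT adequate

Total weld length L_w = 26 in. Treat welds as unit-width lines.
Polar moment about centroid: J = 2[d³/12 + d(b/2)²] = 2[13³/12 + 13×2.25²] = 497.8 in³.
Direct shear f_v = P/L_w = 98.1 / 26 = 3.773 kip/in (vertical).
Torsion M = P·e = 98.1 × 5 = 490.5 kip·in.
Critical point at (x, y) = (2.25, 6.5) from centroid. f_tx = M·y/J = 6.405 kip/in; f_ty = M·x/J = 2.217 kip/in.
Resultant f_max = √[f_tx² + (f_v + f_ty)²] = √[6.405² + (3.773 + 2.217)²] = 8.769 kip/in.
Capacity per unit length: φr_n = 0.75 × 0.6 × 60 × (0.707 × 0.375) = 7.158 kip/in.
8.769 > 7.158 → NOT adequate.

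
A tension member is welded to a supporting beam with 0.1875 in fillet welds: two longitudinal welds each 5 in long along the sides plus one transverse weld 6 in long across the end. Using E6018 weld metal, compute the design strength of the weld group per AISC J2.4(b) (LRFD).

φR_n ≈ 62.6 kips

E60XX → F_EXX = 60 ksi.
t_e = 0.707 × 0.1875 = 0.1326 in.
R_nwl = 0.6 × 60 × 0.1326 × 10 = 47.72 kips (longitudinal, 2 welds).
R_nwt = 0.6 × 60 × 0.1326 × 6 = 28.63 kips (transverse, base value).
(i) R_nwl + R_nwt = 76.36 kips; (ii) 0.85 R_nwl + 1.5 R_nwt = 83.51 kips.
R_n = max = 83.51 kips [governs: (ii)]; φR_n = 62.64 kips.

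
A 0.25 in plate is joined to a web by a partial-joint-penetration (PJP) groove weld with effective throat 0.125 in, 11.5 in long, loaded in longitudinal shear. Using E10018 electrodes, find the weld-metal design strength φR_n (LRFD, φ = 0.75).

E100XX → F_EXX = 100 ksi.
Effective throat (given) t_e = 0.125 in.
A_we = 0.125 × 11.5 = 1.438 in².
F_nw = 0.6 F_EXX = 60 ksi.
φR_n = 0.75 × 60 × 1.438 = 64.69 kip.

φR_n ≈ 64.7 kip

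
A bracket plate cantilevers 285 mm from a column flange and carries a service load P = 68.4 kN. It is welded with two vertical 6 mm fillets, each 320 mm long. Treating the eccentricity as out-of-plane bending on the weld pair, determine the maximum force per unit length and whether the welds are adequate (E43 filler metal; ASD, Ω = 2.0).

E43XX → F_EXX = 430 MPa.
L_w = 2 × 320 = 640 mm; section modulus (unit throat) S = 2 × L²/6 = 34130 mm².
Direct shear f_v = P/L_w = 68.4×10³/640 = 106.9 N/mm.
Moment M = P × e = 68.4×10³ × 285 = 19494000 N·mm; bending f_b = M/S = 571.1 N/mm.
f_max = √(f_v² + f_b²) = √(106.9² + 571.1²) = 581 N/mm.
r_n/Ω = (1/2.0) × 0.6 × 430 × (0.707 × 6) = 547.2 N/mm → NOT adequate.

f_max ≈ 581 N/mm; NOT adequate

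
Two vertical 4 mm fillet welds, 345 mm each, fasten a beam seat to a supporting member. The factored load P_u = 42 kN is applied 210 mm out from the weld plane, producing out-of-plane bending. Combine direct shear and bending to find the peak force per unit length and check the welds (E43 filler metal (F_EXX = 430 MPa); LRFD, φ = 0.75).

L_w = 2 × 345 = 690 mm; section modulus (unit throat) S = 2 × L²/6 = 39680 mm².
Direct shear f_v = P/L_w = 42×10³/690 = 60.87 N/mm.
Moment M = P × e = 42×10³ × 210 = 8820000 N·mm; bending f_b = M/S = 222.3 N/mm.
f_max = √(f_v² + f_b²) = √(60.87² + 222.3²) = 230.5 N/mm.
φr_n = 0.75 × 0.6 × 430 × (0.707 × 4) = 547.2 N/mm → adequate.

f_max ≈ 230 N/mm; adequate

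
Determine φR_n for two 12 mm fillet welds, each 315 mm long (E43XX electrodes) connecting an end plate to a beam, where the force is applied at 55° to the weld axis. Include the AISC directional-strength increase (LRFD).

E43XX → F_EXX = 430 MPa.
t_e = 0.707 × 12 = 8.484 mm; A_we = 8.484 × 630 = 5345 mm².
Directional factor: 1.0 + 0.5 sin^1.5(55°) = 1.371.
F_nw = 0.6 × 430 × 1.371 = 353.6 MPa.
φR_n = 0.75 × 353.6 × 5345 × 10⁻³ = 1418 kN.

φR_n ≈ 1420 kN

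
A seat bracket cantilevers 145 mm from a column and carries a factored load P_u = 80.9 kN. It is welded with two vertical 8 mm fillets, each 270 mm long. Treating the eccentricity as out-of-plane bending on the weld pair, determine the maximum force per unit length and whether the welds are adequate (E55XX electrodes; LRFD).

E55XX → F_EXX = 550 MPa.
L_w = 2 × 270 = 540 mm; section modulus (unit throat) S = 2 × L²/6 = 24300 mm².
Direct shear f_v = P/L_w = 80.9×10³/540 = 149.8 N/mm.
Moment M = P × e = 80.9×10³ × 145 = 11730000 N·mm; bending f_b = M/S = 482.7 N/mm.
f_max = √(f_v² + f_b²) = √(149.8² + 482.7²) = 505.4 N/mm.
φr_n = 0.75 × 0.6 × 550 × (0.707 × 8) = 1400 N/mm → adequate.

f_max ≈ 505 N/mm; adequate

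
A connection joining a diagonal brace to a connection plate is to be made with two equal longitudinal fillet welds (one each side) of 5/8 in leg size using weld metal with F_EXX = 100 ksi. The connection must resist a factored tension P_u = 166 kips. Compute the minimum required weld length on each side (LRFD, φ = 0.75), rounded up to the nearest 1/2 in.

Throat t_e = 0.707 × 0.625 = 0.4419 in.
φr_n = 0.75 × 0.6 × 100 × 0.4419 = 19.88 kips/in.
L_req = P_u / φr_n = 166 / 19.88 = 8.348 in total.
Per side: 8.348 / 2 = 4.174 in.
Round up → use L = 4.5 in on each side.

L = 4.5 in on each side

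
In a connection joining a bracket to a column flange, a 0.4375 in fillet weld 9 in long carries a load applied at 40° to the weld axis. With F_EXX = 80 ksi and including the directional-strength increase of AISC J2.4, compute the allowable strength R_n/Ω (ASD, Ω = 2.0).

R_n/Ω ≈ 84 kips

t_e = 0.707 × 0.4375 = 0.3093 in; A_we = 0.3093 × 9 = 2.784 in².
Directional factor: 1.0 + 0.5 sin^1.5(40°) = 1.258.
F_nw = 0.6 × 80 × 1.258 = 60.37 ksi.
R_n/Ω = (60.37 × 2.784) / 2.0 = 84.03 kips.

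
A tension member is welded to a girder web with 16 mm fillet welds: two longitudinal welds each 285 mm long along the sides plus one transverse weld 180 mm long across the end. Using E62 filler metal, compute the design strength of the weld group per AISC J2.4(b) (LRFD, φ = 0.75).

φR_n ≈ 2380 kN

E62XX → F_EXX = 620 MPa.
t_e = 0.707 × 16 = 11.31 mm.
R_nwl = 0.6 × 620 × 11.31 × 570 × 10⁻³ = 2399 kN (longitudinal, 2 welds).
R_nwt = 0.6 × 620 × 11.31 × 180 × 10⁻³ = 757.5 kN (transverse, base value).
(i) R_nwl + R_nwt = 3156 kN; (ii) 0.85 R_nwl + 1.5 R_nwt = 3175 kN.
R_n = max = 3175 kN [governs: (ii)]; φR_n = 2381 kN.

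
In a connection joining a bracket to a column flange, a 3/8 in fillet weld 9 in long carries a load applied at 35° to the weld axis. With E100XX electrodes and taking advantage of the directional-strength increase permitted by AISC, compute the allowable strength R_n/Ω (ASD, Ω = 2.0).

R_n/Ω ≈ 87.1 kip

E100XX → F_EXX = 100 ksi.
t_e = 0.707 × 0.375 = 0.2651 in; A_we = 0.2651 × 9 = 2.386 in².
Directional factor: 1.0 + 0.5 sin^1.5(35°) = 1.217.
F_nw = 0.6 × 100 × 1.217 = 73.03 ksi.
R_n/Ω = (73.03 × 2.386) / 2.0 = 87.13 kip.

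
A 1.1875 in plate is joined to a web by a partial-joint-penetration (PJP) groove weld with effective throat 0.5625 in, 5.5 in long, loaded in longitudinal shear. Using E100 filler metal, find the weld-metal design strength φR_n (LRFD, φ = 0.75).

E100XX → F_EXX = 100 ksi.
Effective throat (given) t_e = 0.5625 in.
A_we = 0.5625 × 5.5 = 3.094 in².
F_nw = 0.6 F_EXX = 60 ksi.
φR_n = 0.75 × 60 × 3.094 = 139.2 kip.

φR_n ≈ 139 kip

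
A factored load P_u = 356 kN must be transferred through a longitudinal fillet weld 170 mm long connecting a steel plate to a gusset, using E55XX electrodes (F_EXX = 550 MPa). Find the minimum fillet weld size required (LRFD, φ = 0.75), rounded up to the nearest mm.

Total weld length L = 170 mm.
Required throat t_e = P_u / (φ × 0.6 F_EXX × L) = 356 / (0.75 × 0.6 × 550 × 170 × 10⁻³) = 8.461 mm.
Required leg w = t_e / 0.707 = 11.97 mm → use 12 mm.

w = 12 mm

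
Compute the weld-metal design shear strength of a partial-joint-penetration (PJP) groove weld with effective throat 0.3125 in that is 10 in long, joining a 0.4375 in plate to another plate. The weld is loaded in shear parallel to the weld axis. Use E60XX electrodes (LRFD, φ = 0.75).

E60XX → F_EXX = 60 ksi.
Effective throat (given) t_e = 0.3125 in.
A_we = 0.3125 × 10 = 3.125 in².
F_nw = 0.6 F_EXX = 36 ksi.
φR_n = 0.75 × 36 × 3.125 = 84.38 kips.

φR_n ≈ 84.4 kips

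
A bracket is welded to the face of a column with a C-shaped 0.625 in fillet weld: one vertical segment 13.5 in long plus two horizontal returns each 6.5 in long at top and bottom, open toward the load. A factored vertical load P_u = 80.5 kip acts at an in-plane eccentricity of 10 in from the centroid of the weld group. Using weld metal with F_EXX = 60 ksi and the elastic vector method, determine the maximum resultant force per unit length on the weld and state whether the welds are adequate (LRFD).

f_max ≈ 9.47 kip/in; adequate

Total weld length L_w = 26.5 in. Treat welds as unit-width lines.
Centroid: x̄ = 2×6.5×3.25 / 26.5 = 1.594 in from the vertical weld.
Polar moment about centroid: J = I_x + I_y = [13.5³/12 + 2×6.5×6.75²] + [13.5×1.594² + 2(6.5³/12 + 6.5×1.656²)] = 913.1 in³.
Direct shear f_v = P/L_w = 80.5 / 26.5 = 3.038 kip/in (vertical).
Torsion M = P·e = 80.5 × 10 = 805 kip·in.
Critical point at (x, y) = (4.906, 6.75) from centroid. f_tx = M·y/J = 5.951 kip/in; f_ty = M·x/J = 4.325 kip/in.
Resultant f_max = √[f_tx² + (f_v + f_ty)²] = √[5.951² + (3.038 + 4.325)²] = 9.467 kip/in.
Capacity per unit length: φr_n = 0.75 × 0.6 × 60 × (0.707 × 0.625) = 11.93 kip/in.
9.467 ≤ 11.93 → adequate.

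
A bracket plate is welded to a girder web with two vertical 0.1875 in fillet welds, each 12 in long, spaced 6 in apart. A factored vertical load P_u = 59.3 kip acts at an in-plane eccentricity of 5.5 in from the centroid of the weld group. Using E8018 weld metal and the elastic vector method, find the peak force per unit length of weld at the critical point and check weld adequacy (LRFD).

E80XX → F_EXX = 80 ksi.
Total weld length L_w = 24 in. Treat welds as unit-width lines.
Polar moment about centroid: J = 2[d³/12 + d(b/2)²] = 2[12³/12 + 12×3²] = 504 in³.
Direct shear f_v = P/L_w = 59.3 / 24 = 2.471 kip/in (vertical).
Torsion M = P·e = 59.3 × 5.5 = 326.15 kip·in.
Critical point at (x, y) = (3, 6) from centroid. f_tx = M·y/J = 3.883 kip/in; f_ty = M·x/J = 1.941 kip/in.
Resultant f_max = √[f_tx² + (f_v + f_ty)²] = √[3.883² + (2.471 + 1.941)²] = 5.877 kip/in.
Capacity per unit length: φr_n = 0.75 × 0.6 × 80 × (0.707 × 0.1875) = 4.772 kip/in.
5.877 > 4.772 → NOT adequate.

f_max ≈ 5.88 kip/in; NOT adequate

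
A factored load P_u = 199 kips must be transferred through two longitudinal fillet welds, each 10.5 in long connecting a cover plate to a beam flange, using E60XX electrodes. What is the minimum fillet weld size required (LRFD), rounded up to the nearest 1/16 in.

w = 1/2 in

E60XX → F_EXX = 60 ksi.
Total weld length L = 21 in.
Required throat t_e = P_u / (φ × 0.6 F_EXX × L) = 199 / (0.75 × 0.6 × 60 × 21) = 0.351 in.
Required leg w = t_e / 0.707 = 0.4964 in → use 1/2 in.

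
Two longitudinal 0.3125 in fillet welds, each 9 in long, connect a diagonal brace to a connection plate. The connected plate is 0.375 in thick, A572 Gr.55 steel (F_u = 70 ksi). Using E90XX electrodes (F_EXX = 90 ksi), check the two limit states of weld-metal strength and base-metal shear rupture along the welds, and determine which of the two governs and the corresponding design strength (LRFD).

φR_n ≈ 161 kips (weld metal governs)

t_e = 0.707 × 0.3125 = 0.2209 in; L = 18 in.
Weld metal: φR_n = 0.75 × 0.6 × 90 × 0.2209 × 18 = 161.1 kips.
Base metal (shear rupture): φR_n = 0.75 × 0.6 × 70 × 0.375 × 18 = 212.6 kips.
Governing: weld metal.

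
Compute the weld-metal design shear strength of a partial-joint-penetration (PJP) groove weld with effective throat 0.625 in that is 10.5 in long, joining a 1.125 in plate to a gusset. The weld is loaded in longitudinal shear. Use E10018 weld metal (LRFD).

E100XX → F_EXX = 100 ksi.
Effective throat (given) t_e = 0.625 in.
A_we = 0.625 × 10.5 = 6.562 in².
F_nw = 0.6 F_EXX = 60 ksi.
φR_n = 0.75 × 60 × 6.562 = 295.3 kips.

φR_n ≈ 295 kips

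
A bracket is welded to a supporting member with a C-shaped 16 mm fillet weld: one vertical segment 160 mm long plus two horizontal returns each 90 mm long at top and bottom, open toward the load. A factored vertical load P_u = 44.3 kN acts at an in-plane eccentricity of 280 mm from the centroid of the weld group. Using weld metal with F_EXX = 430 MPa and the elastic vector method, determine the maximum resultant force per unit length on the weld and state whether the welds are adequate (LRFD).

f_max ≈ 810 N/mm; adequate

Total weld length L_w = 340 mm. Treat welds as unit-width lines.
Centroid: x̄ = 2×90×45 / 340 = 23.82 mm from the vertical weld.
Polar moment about centroid: J = I_x + I_y = [160³/12 + 2×90×80²] + [160×23.82² + 2(90³/12 + 90×21.18²)] = 1786000 mm³.
Direct shear f_v = P/L_w = 44.3×10³ / 340 = 130.3 N/mm (vertical).
Torsion M = P·e = 44.3×10³ × 280 = 12404000 N·mm.
Critical point at (x, y) = (66.18, 80) from centroid. f_tx = M·y/J = 555.5 N/mm; f_ty = M·x/J = 459.5 N/mm.
Resultant f_max = √[f_tx² + (f_v + f_ty)²] = √[555.5² + (130.3 + 459.5)²] = 810.2 N/mm.
Capacity per unit length: φr_n = 0.75 × 0.6 × 430 × (0.707 × 16) = 2189 N/mm.
810.2 ≤ 2189 → adequate.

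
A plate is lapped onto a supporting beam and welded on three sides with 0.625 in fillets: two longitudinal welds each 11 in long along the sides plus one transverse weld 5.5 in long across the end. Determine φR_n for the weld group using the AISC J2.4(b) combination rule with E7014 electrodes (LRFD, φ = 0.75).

φR_n ≈ 383 kip

E70XX → F_EXX = 70 ksi.
t_e = 0.707 × 0.625 = 0.4419 in.
R_nwl = 0.6 × 70 × 0.4419 × 22 = 408.3 kip (longitudinal, 2 welds).
R_nwt = 0.6 × 70 × 0.4419 × 5.5 = 102.1 kip (transverse, base value).
(i) R_nwl + R_nwt = 510.4 kip; (ii) 0.85 R_nwl + 1.5 R_nwt = 500.2 kip.
R_n = max = 510.4 kip [governs: (i)]; φR_n = 382.8 kip.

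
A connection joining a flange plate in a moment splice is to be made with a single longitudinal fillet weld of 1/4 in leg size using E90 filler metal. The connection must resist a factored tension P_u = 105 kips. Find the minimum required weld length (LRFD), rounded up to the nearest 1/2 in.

E90XX → F_EXX = 90 ksi.
Throat t_e = 0.707 × 0.25 = 0.1767 in.
φr_n = 0.75 × 0.6 × 90 × 0.1767 = 7.158 kips/in.
L_req = P_u / φr_n = 105 / 7.158 = 14.67 in total.
Round up → use L = 15 in.

L = 15 in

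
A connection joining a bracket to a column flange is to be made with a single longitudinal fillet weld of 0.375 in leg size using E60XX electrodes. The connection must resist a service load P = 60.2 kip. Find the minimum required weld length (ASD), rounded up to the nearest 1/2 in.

E60XX → F_EXX = 60 ksi.
Throat t_e = 0.707 × 0.375 = 0.2651 in.
r_n/Ω = (0.6 × 60 × 0.2651) / 2.0 = 4.772 kip/in.
L_req = P / (r_n/Ω) = 60.2 / 4.772 = 12.61 in total.
Round up → use L = 13 in.

L = 13 in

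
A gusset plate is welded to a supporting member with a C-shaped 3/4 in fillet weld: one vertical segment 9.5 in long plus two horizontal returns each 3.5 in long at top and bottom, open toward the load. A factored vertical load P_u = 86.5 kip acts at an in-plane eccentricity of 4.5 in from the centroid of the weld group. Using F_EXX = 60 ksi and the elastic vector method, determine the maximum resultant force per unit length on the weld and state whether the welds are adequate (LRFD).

f_max ≈ 12.1 kip/in; adequate

Total weld length L_w = 16.5 in. Treat welds as unit-width lines.
Centroid: x̄ = 2×3.5×1.75 / 16.5 = 0.7424 in from the vertical weld.
Polar moment about centroid: J = I_x + I_y = [9.5³/12 + 2×3.5×4.75²] + [9.5×0.7424² + 2(3.5³/12 + 3.5×1.008²)] = 248.9 in³.
Direct shear f_v = P/L_w = 86.5 / 16.5 = 5.242 kip/in (vertical).
Torsion M = P·e = 86.5 × 4.5 = 389.25 kip·in.
Critical point at (x, y) = (2.758, 4.75) from centroid. f_tx = M·y/J = 7.429 kip/in; f_ty = M·x/J = 4.313 kip/in.
Resultant f_max = √[f_tx² + (f_v + f_ty)²] = √[7.429² + (5.242 + 4.313)²] = 12.1 kip/in.
Capacity per unit length: φr_n = 0.75 × 0.6 × 60 × (0.707 × 0.75) = 14.32 kip/in.
12.1 ≤ 14.32 → adequate.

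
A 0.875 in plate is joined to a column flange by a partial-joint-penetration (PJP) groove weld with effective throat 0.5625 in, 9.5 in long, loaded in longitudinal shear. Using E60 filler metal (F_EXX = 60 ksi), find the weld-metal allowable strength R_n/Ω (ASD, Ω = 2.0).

Effective throat (given) t_e = 0.5625 in.
A_we = 0.5625 × 9.5 = 5.344 in².
F_nw = 0.6 F_EXX = 36 ksi.
R_n/Ω = (36 × 5.344) / 2.0 = 96.19 kip.

R_n/Ω ≈ 96.2 kip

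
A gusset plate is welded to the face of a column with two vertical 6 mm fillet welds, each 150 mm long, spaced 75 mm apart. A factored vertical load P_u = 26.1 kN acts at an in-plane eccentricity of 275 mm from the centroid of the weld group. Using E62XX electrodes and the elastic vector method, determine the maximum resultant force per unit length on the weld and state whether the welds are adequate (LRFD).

E62XX → F_EXX = 620 MPa.
Total weld length L_w = 300 mm. Treat welds as unit-width lines.
Polar moment about centroid: J = 2[d³/12 + d(b/2)²] = 2[150³/12 + 150×37.5²] = 984400 mm³.
Direct shear f_v = P/L_w = 26.1×10³ / 300 = 87 N/mm (vertical).
Torsion M = P·e = 26.1×10³ × 275 = 7177500 N·mm.
Critical point at (x, y) = (37.5, 75) from centroid. f_tx = M·y/J = 546.9 N/mm; f_ty = M·x/J = 273.4 N/mm.
Resultant f_max = √[f_tx² + (f_v + f_ty)²] = √[546.9² + (87 + 273.4)²] = 655 N/mm.
Capacity per unit length: φr_n = 0.75 × 0.6 × 620 × (0.707 × 6) = 1184 N/mm.
655 ≤ 1184 → adequate.

f_max ≈ 655 N/mm; adequate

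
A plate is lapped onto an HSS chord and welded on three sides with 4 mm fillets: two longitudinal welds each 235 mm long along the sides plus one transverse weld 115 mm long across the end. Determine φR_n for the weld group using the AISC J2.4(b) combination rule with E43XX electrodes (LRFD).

E43XX → F_EXX = 430 MPa.
t_e = 0.707 × 4 = 2.828 mm.
R_nwl = 0.6 × 430 × 2.828 × 470 × 10⁻³ = 342.9 kN (longitudinal, 2 welds).
R_nwt = 0.6 × 430 × 2.828 × 115 × 10⁻³ = 83.91 kN (transverse, base value).
(i) R_nwl + R_nwt = 426.8 kN; (ii) 0.85 R_nwl + 1.5 R_nwt = 417.3 kN.
R_n = max = 426.8 kN [governs: (i)]; φR_n = 320.1 kN.

φR_n ≈ 320 kN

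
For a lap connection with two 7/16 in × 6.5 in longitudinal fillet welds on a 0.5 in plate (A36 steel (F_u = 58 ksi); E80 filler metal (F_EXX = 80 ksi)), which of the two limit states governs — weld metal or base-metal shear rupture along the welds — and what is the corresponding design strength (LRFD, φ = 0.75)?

t_e = 0.707 × 0.4375 = 0.3093 in; L = 13 in.
Weld metal: φR_n = 0.75 × 0.6 × 80 × 0.3093 × 13 = 144.8 kip.
Base metal (shear rupture): φR_n = 0.75 × 0.6 × 58 × 0.5 × 13 = 169.6 kip.
Governing: weld metal.

φR_n ≈ 145 kip (weld metal governs)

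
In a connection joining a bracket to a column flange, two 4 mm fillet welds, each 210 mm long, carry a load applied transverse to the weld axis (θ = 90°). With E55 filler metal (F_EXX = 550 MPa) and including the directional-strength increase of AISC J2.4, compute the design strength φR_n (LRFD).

φR_n ≈ 441 kN

t_e = 0.707 × 4 = 2.828 mm; A_we = 2.828 × 420 = 1188 mm².
Directional factor: 1.0 + 0.5 sin^1.5(90°) = 1.5.
F_nw = 0.6 × 550 × 1.5 = 495 MPa.
φR_n = 0.75 × 495 × 1188 × 10⁻³ = 441 kN.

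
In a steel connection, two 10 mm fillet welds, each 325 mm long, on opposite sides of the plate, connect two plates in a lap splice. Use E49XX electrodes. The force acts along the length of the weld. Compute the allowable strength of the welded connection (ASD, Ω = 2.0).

E49XX → F_EXX = 490 MPa.
Effective throat t_e = 0.707 × 10 = 7.07 mm.
Total length L = 650 mm; A_we = 7.07 × 650 = 4596 mm².
F_nw = 0.6 F_EXX = 0.6 × 490 = 294 MPa.
R_n = 294 × 4596 × 10⁻³ = 1351 kN; R_n/Ω = 1351/2.0 = 675.5 kN.

R_n/Ω ≈ 676 kN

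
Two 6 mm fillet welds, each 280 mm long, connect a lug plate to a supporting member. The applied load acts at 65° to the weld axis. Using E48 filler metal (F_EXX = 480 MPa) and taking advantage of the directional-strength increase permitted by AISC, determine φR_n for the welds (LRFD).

t_e = 0.707 × 6 = 4.242 mm; A_we = 4.242 × 560 = 2376 mm².
Directional factor: 1.0 + 0.5 sin^1.5(65°) = 1.431.
F_nw = 0.6 × 480 × 1.431 = 412.2 MPa.
φR_n = 0.75 × 412.2 × 2376 × 10⁻³ = 734.5 kN.

φR_n ≈ 734 kN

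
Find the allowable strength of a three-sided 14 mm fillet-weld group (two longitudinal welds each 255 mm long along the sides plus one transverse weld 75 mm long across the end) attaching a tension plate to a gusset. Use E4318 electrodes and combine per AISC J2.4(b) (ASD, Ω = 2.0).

E43XX → F_EXX = 430 MPa.
t_e = 0.707 × 14 = 9.898 mm.
R_nwl = 0.6 × 430 × 9.898 × 510 × 10⁻³ = 1302 kN (longitudinal, 2 welds).
R_nwt = 0.6 × 430 × 9.898 × 75 × 10⁻³ = 191.5 kN (transverse, base value).
(i) R_nwl + R_nwt = 1494 kN; (ii) 0.85 R_nwl + 1.5 R_nwt = 1394 kN.
R_n = max = 1494 kN [governs: (i)]; R_n/Ω = 747 kN.

R_n/Ω ≈ 747 kN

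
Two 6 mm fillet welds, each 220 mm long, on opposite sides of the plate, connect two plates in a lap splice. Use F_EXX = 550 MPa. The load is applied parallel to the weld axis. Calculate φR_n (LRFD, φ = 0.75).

Effective throat t_e = 0.707 × 6 = 4.242 mm.
Total length L = 440 mm; A_we = 4.242 × 440 = 1866 mm².
F_nw = 0.6 F_EXX = 0.6 × 550 = 330 MPa.
φR_n = 0.75 × 330 × 1866 × 10⁻³ = 462 kN.

φR_n ≈ 462 kN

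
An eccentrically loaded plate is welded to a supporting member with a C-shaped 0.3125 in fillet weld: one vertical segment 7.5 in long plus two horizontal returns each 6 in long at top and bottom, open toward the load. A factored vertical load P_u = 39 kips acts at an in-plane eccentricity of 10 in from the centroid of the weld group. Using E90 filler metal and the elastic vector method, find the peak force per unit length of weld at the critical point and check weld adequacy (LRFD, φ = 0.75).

E90XX → F_EXX = 90 ksi.
Total weld length L_w = 19.5 in. Treat welds as unit-width lines.
Centroid: x̄ = 2×6×3 / 19.5 = 1.846 in from the vertical weld.
Polar moment about centroid: J = I_x + I_y = [7.5³/12 + 2×6×3.75²] + [7.5×1.846² + 2(6³/12 + 6×1.154²)] = 281.4 in³.
Direct shear f_v = P/L_w = 39 / 19.5 = 2 kip/in (vertical).
Torsion M = P·e = 39 × 10 = 390 kip·in.
Critical point at (x, y) = (4.154, 3.75) from centroid. f_tx = M·y/J = 5.196 kip/in; f_ty = M·x/J = 5.756 kip/in.
Resultant f_max = √[f_tx² + (f_v + f_ty)²] = √[5.196² + (2 + 5.756)²] = 9.336 kip/in.
Capacity per unit length: φr_n = 0.75 × 0.6 × 90 × (0.707 × 0.3125) = 8.948 kip/in.
9.336 > 8.948 → NOT adequate.

f_max ≈ 9.34 kip/in; NOT adequate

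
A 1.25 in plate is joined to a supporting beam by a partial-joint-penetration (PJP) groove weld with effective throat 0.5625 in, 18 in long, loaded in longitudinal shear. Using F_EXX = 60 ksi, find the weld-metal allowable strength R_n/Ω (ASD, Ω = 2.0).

Effective throat (given) t_e = 0.5625 in.
A_we = 0.5625 × 18 = 10.12 in².
F_nw = 0.6 F_EXX = 36 ksi.
R_n/Ω = (36 × 10.12) / 2.0 = 182.2 kip.

R_n/Ω ≈ 182 kip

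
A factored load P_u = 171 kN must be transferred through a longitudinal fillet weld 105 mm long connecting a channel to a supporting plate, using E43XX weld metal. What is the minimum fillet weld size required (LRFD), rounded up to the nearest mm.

E43XX → F_EXX = 430 MPa.
Total weld length L = 105 mm.
Required throat t_e = P_u / (φ × 0.6 F_EXX × L) = 171 / (0.75 × 0.6 × 430 × 105 × 10⁻³) = 8.416 mm.
Required leg w = t_e / 0.707 = 11.9 mm → use 12 mm.

w = 12 mm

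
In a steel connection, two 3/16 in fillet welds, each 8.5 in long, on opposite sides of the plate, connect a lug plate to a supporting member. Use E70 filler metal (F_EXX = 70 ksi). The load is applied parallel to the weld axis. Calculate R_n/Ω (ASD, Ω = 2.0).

Effective throat t_e = 0.707 × 0.1875 = 0.1326 in.
Total length L = 17 in; A_we = 0.1326 × 17 = 2.254 in².
F_nw = 0.6 F_EXX = 0.6 × 70 = 42 ksi.
R_n = 42 × 2.254 = 94.65 kip; R_n/Ω = 94.65/2.0 = 47.32 kip.

R_n/Ω ≈ 47.3 kip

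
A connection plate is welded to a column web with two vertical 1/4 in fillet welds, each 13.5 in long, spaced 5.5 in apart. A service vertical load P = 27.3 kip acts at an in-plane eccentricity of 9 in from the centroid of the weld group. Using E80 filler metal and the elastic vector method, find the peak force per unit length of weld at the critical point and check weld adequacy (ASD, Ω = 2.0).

E80XX → F_EXX = 80 ksi.
Total weld length L_w = 27 in. Treat welds as unit-width lines.
Polar moment about centroid: J = 2[d³/12 + d(b/2)²] = 2[13.5³/12 + 13.5×2.75²] = 614.2 in³.
Direct shear f_v = P/L_w = 27.3 / 27 = 1.011 kip/in (vertical).
Torsion M = P·e = 27.3 × 9 = 245.7 kip·in.
Critical point at (x, y) = (2.75, 6.75) from centroid. f_tx = M·y/J = 2.7 kip/in; f_ty = M·x/J = 1.1 kip/in.
Resultant f_max = √[f_tx² + (f_v + f_ty)²] = √[2.7² + (1.011 + 1.1)²] = 3.427 kip/in.
Capacity per unit length: r_n/Ω = (1/2.0) × 0.6 × 80 × (0.707 × 0.25) = 4.242 kip/in.
3.427 ≤ 4.242 → adequate.

f_max ≈ 3.43 kip/in; adequate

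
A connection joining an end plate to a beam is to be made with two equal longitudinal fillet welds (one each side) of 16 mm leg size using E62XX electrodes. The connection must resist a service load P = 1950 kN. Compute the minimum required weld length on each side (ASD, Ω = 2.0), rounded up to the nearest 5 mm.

E62XX → F_EXX = 620 MPa.
Throat t_e = 0.707 × 16 = 11.31 mm.
r_n/Ω = (0.6 × 620 × 11.31) / 2.0 = 2104 N/mm = 2.104 kN/mm.
L_req = P / (r_n/Ω) = 1950 / 2.104 = 926.8 mm total.
Per side: 926.8 / 2 = 463.4 mm.
Round up → use L = 465 mm on each side.

L = 465 mm on each side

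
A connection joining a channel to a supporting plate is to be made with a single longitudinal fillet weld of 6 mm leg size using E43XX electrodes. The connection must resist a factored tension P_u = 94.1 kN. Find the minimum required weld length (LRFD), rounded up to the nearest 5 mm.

L = 115 mm

E43XX → F_EXX = 430 MPa.
Throat t_e = 0.707 × 6 = 4.242 mm.
φr_n = 0.75 × 0.6 × 430 × 4.242 × 10⁻³ = 0.8208 kN/mm.
L_req = P_u / φr_n = 94.1 / 0.8208 = 114.6 mm total.
Round up → use L = 115 mm.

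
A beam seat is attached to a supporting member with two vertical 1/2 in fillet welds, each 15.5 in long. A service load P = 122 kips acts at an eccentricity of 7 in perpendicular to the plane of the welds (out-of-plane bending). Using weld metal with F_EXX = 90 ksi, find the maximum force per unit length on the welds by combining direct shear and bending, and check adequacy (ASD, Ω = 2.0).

L_w = 2 × 15.5 = 31 in; section modulus (unit throat) S = 2 × L²/6 = 80.08 in².
Direct shear f_v = P/L_w = 122/31 = 3.935 kip/in.
Moment M = P × e = 122 × 7 = 854 kip·in; bending f_b = M/S = 10.66 kip/in.
f_max = √(f_v² + f_b²) = √(3.935² + 10.66²) = 11.37 kip/in.
r_n/Ω = (1/2.0) × 0.6 × 90 × (0.707 × 0.5) = 9.544 kip/in → NOT adequate.

f_max ≈ 11.4 kip/in; NOT adequate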